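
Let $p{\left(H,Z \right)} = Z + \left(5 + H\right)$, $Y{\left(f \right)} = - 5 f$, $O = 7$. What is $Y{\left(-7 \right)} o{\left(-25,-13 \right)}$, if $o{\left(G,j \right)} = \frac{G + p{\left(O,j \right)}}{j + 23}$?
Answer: $-91$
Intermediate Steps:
$p{\left(H,Z \right)} = 5 + H + Z$
$o{\left(G,j \right)} = \frac{12 + G + j}{23 + j}$ ($o{\left(G,j \right)} = \frac{G + \left(5 + 7 + j\right)}{j + 23} = \frac{G + \left(12 + j\right)}{23 + j} = \frac{12 + G + j}{23 + j}$)
$Y{\left(-7 \right)} o{\left(-25,-13 \right)} = \left(-5\right) \left(-7\right) \frac{12 - 25 - 13}{23 - 13} = 35 \cdot \frac{1}{10} \left(-26\right) = 35 \left(- \frac{13}{5}\right) = -91$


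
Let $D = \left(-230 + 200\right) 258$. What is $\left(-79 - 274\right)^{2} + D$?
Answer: $116869$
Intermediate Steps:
$D = -7740$ ($D = \left(-30\right) 258 = -7740$)
$\left(-79 - 274\right)^{2} + D = \left(-79 - 274\right)^{2} - 7740 = \left(-353\right)^{2} - 7740 = 124609 - 7740 = 116869$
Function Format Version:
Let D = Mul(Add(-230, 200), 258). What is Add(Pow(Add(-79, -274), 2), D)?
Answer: 116869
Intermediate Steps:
D = -7740 (D = Mul(-30, 258) = -7740)
Add(Pow(Add(-79, -274), 2), D) = Add(Pow(Add(-79, -274), 2), -7740) = Add(Pow(-353, 2), -7740) = Add(124609, -7740) = 116869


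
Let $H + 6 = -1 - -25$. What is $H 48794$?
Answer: $878292$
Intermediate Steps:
$H = 18$ ($H = -6 - -24 = -6 + \left(-1 + 25\right) = -6 + 24 = 18$)
$H 48794 = 18 \cdot 48794 = 878292$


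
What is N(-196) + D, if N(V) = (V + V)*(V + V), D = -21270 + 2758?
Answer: 135152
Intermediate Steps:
D = -18512
N(V) = 4*V² (N(V) = (2*V)*(2*V) = 4*V²)
N(-196) + D = 4*(-196)² - 18512 = 4*38416 - 18512 = 153664 - 18512 = 135152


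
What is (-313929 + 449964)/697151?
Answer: 136035/697151 ≈ 0.19513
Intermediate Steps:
(-313929 + 449964)/697151 = 136035*(1/697151) = 136035/697151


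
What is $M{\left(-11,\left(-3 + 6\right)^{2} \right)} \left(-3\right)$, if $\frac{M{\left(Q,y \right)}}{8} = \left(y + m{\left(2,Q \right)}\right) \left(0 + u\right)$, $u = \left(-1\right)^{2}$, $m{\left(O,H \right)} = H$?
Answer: $48$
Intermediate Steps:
$u = 1$
$M{\left(Q,y \right)} = 8 Q + 8 y$ ($M{\left(Q,y \right)} = 8 \left(y + Q\right) \left(0 + 1\right) = 8 \left(Q + y\right) 1 = 8 \left(Q + y\right) = 8 Q + 8 y$)
$M{\left(-11,\left(-3 + 6\right)^{2} \right)} \left(-3\right) = \left(8 \left(-11\right) + 8 \left(-3 + 6\right)^{2}\right) \left(-3\right) = \left(-88 + 8 \cdot 3^{2}\right) \left(-3\right) = \left(-88 + 8 \cdot 9\right) \left(-3\right) = \left(-88 + 72\right) \left(-3\right) = \left(-16\right) \left(-3\right) = 48$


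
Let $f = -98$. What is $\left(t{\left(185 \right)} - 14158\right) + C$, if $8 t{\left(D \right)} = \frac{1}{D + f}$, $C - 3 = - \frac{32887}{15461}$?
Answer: $- \frac{152342790571}{10760856} \approx -14157.0$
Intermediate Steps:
$C = \frac{13496}{15461}$ ($C = 3 - \frac{32887}{15461} = \frac{13496}{15461} \approx 0.87291$)
$t{\left(D \right)} = \frac{1}{8 \left(-98 + D\right)}$ ($t{\left(D \right)} = \frac{1}{8 \left(D - 98\right)} = \frac{1}{8 \left(-98 + D\right)}$)
$\left(t{\left(185 \right)} - 14158\right) + C = \left(\frac{1}{8 \left(-98 + 185\right)} - 14158\right) + \frac{13496}{15461} = \left(\frac{1}{8 \cdot 87} - 14158\right) + \frac{13496}{15461} = \left(\frac{1}{8} \cdot \frac{1}{87} - 14158\right) + \frac{13496}{15461} = \left(\frac{1}{696} - 14158\right) + \frac{13496}{15461} = - \frac{9853967}{696} + \frac{13496}{15461} = - \frac{152342790571}{10760856}$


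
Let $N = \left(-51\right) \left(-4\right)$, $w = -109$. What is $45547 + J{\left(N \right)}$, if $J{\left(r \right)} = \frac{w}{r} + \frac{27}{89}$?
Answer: $\frac{826947139}{18156} \approx 45547.0$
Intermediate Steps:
$N = 204$
$J{\left(r \right)} = \frac{27}{89} - \frac{109}{r}$ ($J{\left(r \right)} = - \frac{109}{r} + \frac{27}{89} = \frac{27}{89} - \frac{109}{r}$)
$45547 + J{\left(N \right)} = 45547 + \left(\frac{27}{89} - \frac{109}{204}\right) = 45547 - \frac{4193}{18156} = \frac{826947139}{18156}$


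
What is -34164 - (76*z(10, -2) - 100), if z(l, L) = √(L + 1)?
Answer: -34064 - 76*I ≈ -34064.0 - 76.0*I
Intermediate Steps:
z(l, L) = √(1 + L)
-34164 - (76*z(10, -2) - 100) = -34164 - (76*√(1 - 2) - 100) = -34164 - (76*√(-1) - 100) = -34164 - (76*I - 100) = -34164 - (-100 + 76*I) = -34164 + (100 - 76*I) = -34064 - 76*I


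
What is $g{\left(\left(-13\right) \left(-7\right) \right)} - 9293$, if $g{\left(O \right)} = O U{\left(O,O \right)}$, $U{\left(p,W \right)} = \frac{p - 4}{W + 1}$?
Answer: $- \frac{847039}{92} \approx -9206.9$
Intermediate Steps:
$U{\left(p,W \right)} = \frac{-4 + p}{1 + W}$
$g{\left(O \right)} = \frac{O \left(-4 + O\right)}{1 + O}$ ($g{\left(O \right)} = O \frac{-4 + O}{1 + O} = \frac{O \left(-4 + O\right)}{1 + O}$)
$g{\left(\left(-13\right) \left(-7\right) \right)} - 9293 = \frac{\left(-13\right) \left(-7\right) \left(-4 - -91\right)}{1 - -91} - 9293 = \frac{91 \left(-4 + 91\right)}{1 + 91} - 9293 = 91 \cdot \frac{1}{92} \cdot 87 - 9293 = \frac{7917}{92} - 9293 = - \frac{847039}{92}$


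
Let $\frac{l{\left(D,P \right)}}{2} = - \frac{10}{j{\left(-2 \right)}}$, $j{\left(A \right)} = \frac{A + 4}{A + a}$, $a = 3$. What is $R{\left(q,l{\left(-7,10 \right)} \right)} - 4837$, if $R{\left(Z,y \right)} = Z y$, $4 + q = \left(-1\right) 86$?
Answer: $-3937$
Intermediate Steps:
$j{\left(A \right)} = \frac{4 + A}{3 + A}$ ($j{\left(A \right)} = \frac{A + 4}{A + 3} = \frac{4 + A}{3 + A}$)
$l{\left(D,P \right)} = -10$ ($l{\left(D,P \right)} = 2 \left(- \frac{10}{\frac{1}{3 - 2} \left(4 - 2\right)}\right) = 2 \left(- \frac{10}{1^{-1} \cdot 2}\right) = 2 \left(- \frac{10}{1 \cdot 2}\right) = 2 \left(- \frac{10}{2}\right) = 2 \left(\left(-10\right) \frac{1}{2}\right) = 2 \left(-5\right) = -10$)
$q = -90$ ($q = -4 - 86 = -90$)
$R{\left(q,l{\left(-7,10 \right)} \right)} - 4837 = \left(-90\right) \left(-10\right) - 4837 = 900 - 4837 = -3937$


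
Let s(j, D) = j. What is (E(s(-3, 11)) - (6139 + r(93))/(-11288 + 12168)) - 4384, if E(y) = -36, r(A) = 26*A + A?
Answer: -389825/88 ≈ -4429.8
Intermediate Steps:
r(A) = 27*A
(E(s(-3, 11)) - (6139 + r(93))/(-11288 + 12168)) - 4384 = (-36 - (6139 + 27*93)/(-11288 + 12168)) - 4384 = (-36 - (6139 + 2511)/880) - 4384 = (-36 - 8650/880) - 4384 = (-36 - 1*865/88) - 4384 = (-36 - 865/88) - 4384 = -4033/88 - 4384 = -389825/88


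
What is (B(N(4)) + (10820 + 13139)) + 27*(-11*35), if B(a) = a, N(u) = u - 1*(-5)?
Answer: 13573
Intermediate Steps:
N(u) = 5 + u (N(u) = u + 5 = 5 + u)
(B(N(4)) + (10820 + 13139)) + 27*(-11*35) = ((5 + 4) + (10820 + 13139)) + 27*(-11*35) = (9 + 23959) + 27*(-385) = 23968 - 10395 = 13573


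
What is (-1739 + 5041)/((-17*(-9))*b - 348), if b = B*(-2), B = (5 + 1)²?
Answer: -1651/5682 ≈ -0.29057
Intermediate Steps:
B = 36 (B = 6² = 36)
b = -72 (b = 36*(-2) = -72)
(-1739 + 5041)/((-17*(-9))*b - 348) = (-1739 + 5041)/(-17*(-9)*(-72) - 348) = 3302/(153*(-72) - 348) = 3302/(-11016 - 348) = 3302/(-11364) = 3302*(-1/11364) = -1651/5682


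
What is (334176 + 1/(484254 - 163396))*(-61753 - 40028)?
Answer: -10913268540499029/320858 ≈ -3.4013e+10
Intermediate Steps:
(334176 + 1/(484254 - 163396))*(-61753 - 40028) = (334176 + 1/320858)*(-101781) = (107223043009/320858)*(-101781) = -10913268540499029/320858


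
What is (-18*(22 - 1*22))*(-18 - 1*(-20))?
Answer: 0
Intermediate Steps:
(-18*(22 - 1*22))*(-18 - 1*(-20)) = (-18*(22 - 22))*(-18 + 20) = -18*0*2 = 0*2 = 0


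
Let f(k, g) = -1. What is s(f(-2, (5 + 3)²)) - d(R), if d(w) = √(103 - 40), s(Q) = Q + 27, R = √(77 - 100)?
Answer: 26 - 3*√7 ≈ 18.063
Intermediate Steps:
R = I*√23 (R = √(-23) = I*√23 ≈ 4.7958*I)
s(Q) = 27 + Q
d(w) = 3*√7 (d(w) = √63 = 3*√7)
s(f(-2, (5 + 3)²)) - d(R) = (27 - 1) - 3*√7 = 26 - 3*√7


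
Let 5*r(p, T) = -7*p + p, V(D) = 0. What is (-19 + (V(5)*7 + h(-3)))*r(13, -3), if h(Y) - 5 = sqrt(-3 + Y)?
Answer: 1092/5 - 78*I*sqrt(6)/5 ≈ 218.4 - 38.212*I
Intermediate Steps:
h(Y) = 5 + sqrt(-3 + Y)
r(p, T) = -6*p/5 (r(p, T) = (-7*p + p)/5 = (-6*p)/5 = -6*p/5)
(-19 + (V(5)*7 + h(-3)))*r(13, -3) = (-19 + (0*7 + (5 + sqrt(-3 - 3))))*(-6/5*13) = (-19 + (0 + (5 + sqrt(-6))))*(-78/5) = (-19 + (0 + (5 + I*sqrt(6))))*(-78/5) = (-19 + (5 + I*sqrt(6)))*(-78/5) = (-14 + I*sqrt(6))*(-78/5) = 1092/5 - 78*I*sqrt(6)/5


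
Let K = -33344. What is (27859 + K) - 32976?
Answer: -38461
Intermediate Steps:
(27859 + K) - 32976 = (27859 - 33344) - 32976 = -5485 - 32976 = -38461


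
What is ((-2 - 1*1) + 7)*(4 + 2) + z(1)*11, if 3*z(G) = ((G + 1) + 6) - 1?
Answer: 149/3 ≈ 49.667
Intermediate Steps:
z(G) = 2 + G/3 (z(G) = (((G + 1) + 6) - 1)/3 = (((1 + G) + 6) - 1)/3 = ((7 + G) - 1)/3 = (6 + G)/3 = 2 + G/3)
((-2 - 1*1) + 7)*(4 + 2) + z(1)*11 = ((-2 - 1*1) + 7)*(4 + 2) + (2 + (1/3)*1)*11 = ((-2 - 1) + 7)*6 + (2 + 1/3)*11 = (-3 + 7)*6 + (7/3)*11 = 4*6 + 77/3 = 24 + 77/3 = 149/3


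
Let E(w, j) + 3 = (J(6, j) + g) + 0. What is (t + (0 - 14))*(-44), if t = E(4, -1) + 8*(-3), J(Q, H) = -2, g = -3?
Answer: 2024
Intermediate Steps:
E(w, j) = -8 (E(w, j) = -3 + ((-2 - 3) + 0) = -3 + (-5 + 0) = -3 - 5 = -8)
t = -32 (t = -8 + 8*(-3) = -8 - 24 = -32)
(t + (0 - 14))*(-44) = (-32 + (0 - 14))*(-44) = (-32 - 14)*(-44) = -46*(-44) = 2024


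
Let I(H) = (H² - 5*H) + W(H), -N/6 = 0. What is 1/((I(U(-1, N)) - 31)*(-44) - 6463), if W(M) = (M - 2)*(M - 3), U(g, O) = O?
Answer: -1/5363 ≈ -0.00018646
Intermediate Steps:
N = 0 (N = -6*0 = 0)
W(M) = (-3 + M)*(-2 + M) (W(M) = (-2 + M)*(-3 + M) = (-3 + M)*(-2 + M))
I(H) = 6 - 10*H + 2*H² (I(H) = (H² - 5*H) + (6 + H² - 5*H) = 6 - 10*H + 2*H²)
1/((I(U(-1, N)) - 31)*(-44) - 6463) = 1/(((6 - 10*0 + 2*0²) - 31)*(-44) - 6463) = 1/(((6 + 0 + 2*0) - 31)*(-44) - 6463) = 1/(((6 + 0 + 0) - 31)*(-44) - 6463) = 1/((6 - 31)*(-44) - 6463) = 1/(-25*(-44) - 6463) = 1/(1100 - 6463) = 1/(-5363) = -1/5363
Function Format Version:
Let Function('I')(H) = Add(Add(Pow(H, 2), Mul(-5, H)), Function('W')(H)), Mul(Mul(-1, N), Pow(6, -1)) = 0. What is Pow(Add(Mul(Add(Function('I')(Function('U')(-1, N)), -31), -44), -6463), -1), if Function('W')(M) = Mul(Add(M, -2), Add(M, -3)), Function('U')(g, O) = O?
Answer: Rational(-1, 5363) ≈ -0.00018646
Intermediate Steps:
N = 0 (N = Mul(-6, 0) = 0)
Function('W')(M) = Mul(Add(-3, M), Add(-2, M)) (Function('W')(M) = Mul(Add(-2, M), Add(-3, M)) = Mul(Add(-3, M), Add(-2, M)))
Function('I')(H) = Add(6, Mul(-10, H), Mul(2, Pow(H, 2))) (Function('I')(H) = Add(Add(Pow(H, 2), Mul(-5, H)), Add(6, Pow(H, 2), Mul(-5, H))) = Add(6, Mul(-10, H), Mul(2, Pow(H, 2))))
Pow(Add(Mul(Add(Function('I')(Function('U')(-1, N)), -31), -44), -6463), -1) = Pow(Add(Mul(Add(Add(6, Mul(-10, 0), Mul(2, Pow(0, 2))), -31), -44), -6463), -1) = Pow(Add(Mul(Add(Add(6, 0, Mul(2, 0)), -31), -44), -6463), -1) = Pow(Add(Mul(Add(Add(6, 0, 0), -31), -44), -6463), -1) = Pow(Add(Mul(Add(6, -31), -44), -6463), -1) = Pow(Add(Mul(-25, -44), -6463), -1) = Pow(Add(1100, -6463), -1) = Pow(-5363, -1) = Rational(-1, 5363)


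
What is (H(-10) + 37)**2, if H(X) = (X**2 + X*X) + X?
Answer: 51529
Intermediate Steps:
H(X) = X + 2*X**2 (H(X) = (X**2 + X**2) + X = 2*X**2 + X = X + 2*X**2)
(H(-10) + 37)**2 = (-10*(1 + 2*(-10)) + 37)**2 = (-10*(1 - 20) + 37)**2 = (-10*(-19) + 37)**2 = (190 + 37)**2 = 227**2 = 51529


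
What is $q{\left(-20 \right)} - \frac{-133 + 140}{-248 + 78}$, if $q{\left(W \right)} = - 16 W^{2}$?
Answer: $- \frac{1087993}{170} \approx -6400.0$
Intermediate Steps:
$q{\left(-20 \right)} - \frac{-133 + 140}{-248 + 78} = - 16 \left(-20\right)^{2} - \frac{-133 + 140}{-248 + 78} = \left(-16\right) 400 - \frac{7}{-170} = -6400 - 7 \left(- \frac{1}{170}\right) = -6400 - - \frac{7}{170} = -6400 + \frac{7}{170} = - \frac{1087993}{170}$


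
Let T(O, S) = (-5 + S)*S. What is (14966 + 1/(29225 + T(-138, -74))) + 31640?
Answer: 1634519027/35071 ≈ 46606.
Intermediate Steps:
T(O, S) = S*(-5 + S)
(14966 + 1/(29225 + T(-138, -74))) + 31640 = (14966 + 1/(29225 - 74*(-5 - 74))) + 31640 = (14966 + 1/(29225 - 74*(-79))) + 31640 = (14966 + 1/(29225 + 5846)) + 31640 = (14966 + 1/35071) + 31640 = 524872587/35071 + 31640 = 1634519027/35071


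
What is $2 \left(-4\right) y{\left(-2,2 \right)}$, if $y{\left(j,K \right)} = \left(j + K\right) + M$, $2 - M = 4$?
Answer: $16$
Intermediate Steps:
$M = -2$ ($M = 2 - 4 = -2$)
$y{\left(j,K \right)} = -2 + K + j$ ($y{\left(j,K \right)} = \left(j + K\right) - 2 = \left(K + j\right) - 2 = -2 + K + j$)
$2 \left(-4\right) y{\left(-2,2 \right)} = 2 \left(-4\right) \left(-2 + 2 - 2\right) = \left(-8\right) \left(-2\right) = 16$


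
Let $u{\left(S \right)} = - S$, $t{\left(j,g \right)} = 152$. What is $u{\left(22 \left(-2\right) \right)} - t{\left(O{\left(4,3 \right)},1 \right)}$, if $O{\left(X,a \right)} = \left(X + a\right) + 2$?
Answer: $-108$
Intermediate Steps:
$O{\left(X,a \right)} = 2 + X + a$
$u{\left(22 \left(-2\right) \right)} - t{\left(O{\left(4,3 \right)},1 \right)} = - 22 \left(-2\right) - 152 = \left(-1\right) \left(-44\right) - 152 = 44 - 152 = -108$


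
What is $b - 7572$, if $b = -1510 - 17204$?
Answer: $-26286$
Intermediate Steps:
$b = -18714$ ($b = -1510 - 17204 = -18714$)
$b - 7572 = -18714 - 7572 = -26286$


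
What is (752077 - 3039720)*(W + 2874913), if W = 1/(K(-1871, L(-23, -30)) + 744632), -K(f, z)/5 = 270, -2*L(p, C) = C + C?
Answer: -4888398178283341281/743282 ≈ -6.5768e+12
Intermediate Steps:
L(p, C) = -C (L(p, C) = -(C + C)/2 = -C)
K(f, z) = -1350 (K(f, z) = -5*270 = -1350)
W = 1/743282 (W = 1/(-1350 + 744632) = 1/743282 ≈ 1.3454e-6)
(752077 - 3039720)*(W + 2874913) = (752077 - 3039720)*(1/743282 + 2874913) = -2287643*2136871084467/743282 = -4888398178283341281/743282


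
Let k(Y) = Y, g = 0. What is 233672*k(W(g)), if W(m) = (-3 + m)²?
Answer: 2103048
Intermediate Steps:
233672*k(W(g)) = 233672*(-3 + 0)² = 233672*(-3)² = 233672*9 = 2103048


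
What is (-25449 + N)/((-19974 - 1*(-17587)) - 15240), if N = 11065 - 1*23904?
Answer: 38288/17627 ≈ 2.1721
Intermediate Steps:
N = -12839 (N = 11065 - 23904 = -12839)
(-25449 + N)/((-19974 - 1*(-17587)) - 15240) = (-25449 - 12839)/((-19974 - 1*(-17587)) - 15240) = -38288/((-19974 + 17587) - 15240) = -38288/(-2387 - 15240) = -38288/(-17627) = -38288*(-1/17627) = 38288/17627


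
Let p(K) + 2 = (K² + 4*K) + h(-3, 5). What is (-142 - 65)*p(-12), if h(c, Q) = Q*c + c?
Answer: -15732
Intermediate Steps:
h(c, Q) = c + Q*c
p(K) = -20 + K² + 4*K (p(K) = -2 + ((K² + 4*K) - 3*(1 + 5)) = -2 + ((K² + 4*K) - 3*6) = -2 + ((K² + 4*K) - 18) = -2 + (-18 + K² + 4*K) = -20 + K² + 4*K)
(-142 - 65)*p(-12) = (-142 - 65)*(-20 + (-12)² + 4*(-12)) = -207*(-20 + 144 - 48) = -207*76 = -15732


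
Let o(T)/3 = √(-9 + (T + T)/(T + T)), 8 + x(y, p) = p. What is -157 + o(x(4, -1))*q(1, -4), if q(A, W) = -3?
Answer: -157 - 18*I*√2 ≈ -157.0 - 25.456*I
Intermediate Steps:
x(y, p) = -8 + p
o(T) = 6*I*√2 (o(T) = 3*√(-9 + (T + T)/(T + T)) = 3*√(-9 + (2*T)/((2*T))) = 3*√(-9 + (2*T)*(1/(2*T))) = 3*√(-9 + 1) = 3*√(-8) = 3*(2*I*√2) = 6*I*√2)
-157 + o(x(4, -1))*q(1, -4) = -157 + (6*I*√2)*(-3) = -157 - 18*I*√2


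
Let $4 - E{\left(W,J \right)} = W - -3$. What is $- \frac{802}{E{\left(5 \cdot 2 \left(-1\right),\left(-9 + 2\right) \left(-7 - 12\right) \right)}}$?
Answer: $- \frac{802}{11} \approx -72.909$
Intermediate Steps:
$E{\left(W,J \right)} = 1 - W$ ($E{\left(W,J \right)} = 4 - \left(W - -3\right) = 4 - \left(W + 3\right) = 4 - \left(3 + W\right) = 1 - W$)
$- \frac{802}{E{\left(5 \cdot 2 \left(-1\right),\left(-9 + 2\right) \left(-7 - 12\right) \right)}} = - \frac{802}{1 - 5 \cdot 2 \left(-1\right)} = - \frac{802}{1 - 10 \left(-1\right)} = - \frac{802}{1 - -10} = - \frac{802}{1 + 10} = - \frac{802}{11}$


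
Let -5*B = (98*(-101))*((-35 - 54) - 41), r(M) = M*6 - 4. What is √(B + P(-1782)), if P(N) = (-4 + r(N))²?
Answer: 2*√28558163 ≈ 10688.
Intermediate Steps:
r(M) = -4 + 6*M (r(M) = 6*M - 4 = -4 + 6*M)
P(N) = (-8 + 6*N)² (P(N) = (-4 + (-4 + 6*N))² = (-8 + 6*N)²)
B = -257348 (B = -98*(-101)*((-35 - 54) - 41)/5 = -(-9898)*(-89 - 41)/5 = -(-9898)*(-130)/5 = -⅕*1286740 = -257348)
√(B + P(-1782)) = √(-257348 + 4*(-4 + 3*(-1782))²) = √(-257348 + 4*(-4 - 5346)²) = √(-257348 + 4*(-5350)²) = √(-257348 + 4*28622500) = √(-257348 + 114490000) = √114232652 = 2*√28558163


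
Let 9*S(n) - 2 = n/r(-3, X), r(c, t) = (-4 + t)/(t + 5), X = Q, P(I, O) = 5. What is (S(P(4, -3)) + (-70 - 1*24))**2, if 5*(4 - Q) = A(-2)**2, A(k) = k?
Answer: 12823561/1296 ≈ 9894.7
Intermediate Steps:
Q = 16/5 (Q = 4 - 1/5*(-2)**2 = 4 - 1/5*4 = 4 - 4/5 = 16/5 ≈ 3.2000)
X = 16/5 ≈ 3.2000
r(c, t) = (-4 + t)/(5 + t)
S(n) = 2/9 - 41*n/36 (S(n) = 2/9 + (n/(((-4 + 16/5)/(5 + 16/5))))/9 = 2/9 + (n/((-4/5/(41/5))))/9 = 2/9 + (n/(((5/41)*(-4/5))))/9 = 2/9 + (n/(-4/41))/9 = 2/9 + (n*(-41/4))/9 = 2/9 + (-41*n/4)/9 = 2/9 - 41*n/36)
(S(P(4, -3)) + (-70 - 1*24))**2 = ((2/9 - 41/36*5) + (-70 - 1*24))**2 = ((2/9 - 205/36) + (-70 - 24))**2 = (-197/36 - 94)**2 = (-3581/36)**2 = 12823561/1296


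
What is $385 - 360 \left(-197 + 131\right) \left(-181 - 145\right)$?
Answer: $-7745375$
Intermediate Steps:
$385 - 360 \left(-197 + 131\right) \left(-181 - 145\right) = 385 - 360 \left(\left(-66\right) \left(-326\right)\right) = 385 - 7745760 = -7745375$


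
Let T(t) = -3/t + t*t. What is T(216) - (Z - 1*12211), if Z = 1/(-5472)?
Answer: 107373383/1824 ≈ 58867.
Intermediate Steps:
T(t) = t² - 3/t (T(t) = -3/t + t² = t² - 3/t)
Z = -1/5472 ≈ -0.00018275
T(216) - (Z - 1*12211) = (-3 + 216³)/216 - (-1/5472 - 1*12211) = (-3 + 10077696)/216 - (-1/5472 - 12211) = (1/216)*10077693 - 1*(-66818593/5472) = 3359231/72 + 66818593/5472 = 107373383/1824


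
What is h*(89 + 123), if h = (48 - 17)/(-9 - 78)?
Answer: -6572/87 ≈ -75.540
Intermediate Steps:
h = -31/87 (h = 31/(-87) = 31*(-1/87) = -31/87 ≈ -0.35632)
h*(89 + 123) = -31*(89 + 123)/87 = -31/87*212 = -6572/87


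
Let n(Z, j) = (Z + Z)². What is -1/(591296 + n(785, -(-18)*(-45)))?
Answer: -1/3056196 ≈ -3.2720e-7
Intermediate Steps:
n(Z, j) = 4*Z² (n(Z, j) = (2*Z)² = 4*Z²)
-1/(591296 + n(785, -(-18)*(-45))) = -1/(591296 + 4*785²) = -1/(591296 + 4*616225) = -1/(591296 + 2464900) = -1/3056196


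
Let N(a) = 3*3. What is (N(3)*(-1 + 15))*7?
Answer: 882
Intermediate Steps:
N(a) = 9
(N(3)*(-1 + 15))*7 = (9*(-1 + 15))*7 = (9*14)*7 = 126*7 = 882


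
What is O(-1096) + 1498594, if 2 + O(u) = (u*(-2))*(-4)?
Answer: 1489824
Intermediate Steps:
O(u) = -2 + 8*u (O(u) = -2 + (u*(-2))*(-4) = -2 - 2*u*(-4) = -2 + 8*u)
O(-1096) + 1498594 = (-2 + 8*(-1096)) + 1498594 = (-2 - 8768) + 1498594 = -8770 + 1498594 = 1489824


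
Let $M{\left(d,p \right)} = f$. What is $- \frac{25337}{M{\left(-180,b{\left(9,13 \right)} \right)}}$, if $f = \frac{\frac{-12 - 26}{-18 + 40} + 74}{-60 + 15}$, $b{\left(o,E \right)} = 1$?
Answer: $\frac{836121}{53} \approx 15776.0$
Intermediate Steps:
$f = - \frac{53}{33}$ ($f = \frac{- \frac{38}{22} + 74}{-45} = \left(\left(-38\right) \frac{1}{22} + 74\right) \left(- \frac{1}{45}\right) = \left(- \frac{19}{11} + 74\right) \left(- \frac{1}{45}\right) = \frac{795}{11} \left(- \frac{1}{45}\right) = - \frac{53}{33} \approx -1.6061$)
$M{\left(d,p \right)} = - \frac{53}{33}$
$- \frac{25337}{M{\left(-180,b{\left(9,13 \right)} \right)}} = - \frac{25337}{- \frac{53}{33}} = \left(-25337\right) \left(- \frac{33}{53}\right) = \frac{836121}{53}$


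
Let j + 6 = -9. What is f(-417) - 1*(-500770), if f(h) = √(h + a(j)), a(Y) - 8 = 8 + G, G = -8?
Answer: 500770 + I*√409 ≈ 5.0077e+5 + 20.224*I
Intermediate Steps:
j = -15 (j = -6 - 9 = -15)
a(Y) = 8 (a(Y) = 8 + (8 - 8) = 8 + 0 = 8)
f(h) = √(8 + h) (f(h) = √(h + 8) = √(8 + h))
f(-417) - 1*(-500770) = √(8 - 417) - 1*(-500770) = √(-409) + 500770 = I*√409 + 500770 = 500770 + I*√409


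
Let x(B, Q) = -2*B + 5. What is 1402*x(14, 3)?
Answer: -32246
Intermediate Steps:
x(B, Q) = 5 - 2*B
1402*x(14, 3) = 1402*(5 - 2*14) = 1402*(5 - 28) = 1402*(-23) = -32246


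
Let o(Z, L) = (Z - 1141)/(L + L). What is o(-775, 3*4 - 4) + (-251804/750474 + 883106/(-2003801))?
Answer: -362494858524419/3007601103348 ≈ -120.53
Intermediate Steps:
o(Z, L) = (-1141 + Z)/(2*L) (o(Z, L) = (-1141 + Z)/((2*L)) = (-1141 + Z)*(1/(2*L)) = (-1141 + Z)/(2*L))
o(-775, 3*4 - 4) + (-251804/750474 + 883106/(-2003801)) = (-1141 - 775)/(2*(3*4 - 4)) + (-251804/750474 + 883106/(-2003801)) = (1/2)*(-1916)/(12 - 4) + (-251804*1/750474 + 883106*(-1/2003801)) = (1/2)*(-1916)/8 + (-125902/375237 - 883106/2003801) = (1/2)*(1/8)*(-1916) - 583656599624/751900275837 = -479/4 - 583656599624/751900275837 = -362494858524419/3007601103348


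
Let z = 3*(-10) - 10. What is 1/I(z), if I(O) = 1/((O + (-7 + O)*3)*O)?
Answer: 7240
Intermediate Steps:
z = -40 (z = -30 - 10 = -40)
I(O) = 1/(O*(-21 + 4*O)) (I(O) = 1/((O + (-21 + 3*O))*O) = 1/((-21 + 4*O)*O) = 1/(O*(-21 + 4*O)))
1/I(z) = 1/(1/((-40)*(-21 + 4*(-40)))) = 1/(-1/(40*(-21 - 160))) = 1/(-1/40/(-181)) = 1/(-1/40*(-1/181)) = 1/(1/7240) = 7240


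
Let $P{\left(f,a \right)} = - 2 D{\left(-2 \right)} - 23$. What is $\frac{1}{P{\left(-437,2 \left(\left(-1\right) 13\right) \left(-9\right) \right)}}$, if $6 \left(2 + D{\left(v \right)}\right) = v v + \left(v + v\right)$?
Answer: $- \frac{1}{19} \approx -0.052632$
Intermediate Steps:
$D{\left(v \right)} = -2 + \frac{v}{3} + \frac{v^{2}}{6}$ ($D{\left(v \right)} = -2 + \frac{v v + \left(v + v\right)}{6} = -2 + \frac{v^{2} + 2 v}{6} = -2 + \left(\frac{v}{3} + \frac{v^{2}}{6}\right) = -2 + \frac{v}{3} + \frac{v^{2}}{6}$)
$P{\left(f,a \right)} = -19$ ($P{\left(f,a \right)} = - 2 \left(-2 + \frac{1}{3} \left(-2\right) + \frac{\left(-2\right)^{2}}{6}\right) - 23 = - 2 \left(-2 - \frac{2}{3} + \frac{1}{6} \cdot 4\right) - 23 = - 2 \left(-2 - \frac{2}{3} + \frac{2}{3}\right) - 23 = \left(-2\right) \left(-2\right) - 23 = 4 - 23 = -19$)
$\frac{1}{P{\left(-437,2 \left(\left(-1\right) 13\right) \left(-9\right) \right)}} = \frac{1}{-19} = - \frac{1}{19}$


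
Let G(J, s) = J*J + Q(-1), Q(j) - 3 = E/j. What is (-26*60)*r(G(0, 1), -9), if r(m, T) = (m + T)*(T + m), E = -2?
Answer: -24960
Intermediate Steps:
Q(j) = 3 - 2/j
G(J, s) = 5 + J² (G(J, s) = J*J + (3 - 2/(-1)) = J² + (3 - 2*(-1)) = J² + (3 + 2) = J² + 5 = 5 + J²)
r(m, T) = (T + m)² (r(m, T) = (T + m)*(T + m) = (T + m)²)
(-26*60)*r(G(0, 1), -9) = (-26*60)*(-9 + (5 + 0²))² = -1560*(-9 + (5 + 0))² = -1560*(-9 + 5)² = -1560*(-4)² = -1560*16 = -24960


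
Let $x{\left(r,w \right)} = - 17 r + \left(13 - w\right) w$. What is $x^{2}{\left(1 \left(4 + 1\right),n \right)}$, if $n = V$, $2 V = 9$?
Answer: $\frac{34969}{16} \approx 2185.6$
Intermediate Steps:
$V = \frac{9}{2}$ ($V = \frac{1}{2} \cdot 9 = \frac{9}{2} \approx 4.5$)
$n = \frac{9}{2} \approx 4.5$
$x{\left(r,w \right)} = - 17 r + w \left(13 - w\right)$
$x^{2}{\left(1 \left(4 + 1\right),n \right)} = \left(- \left(\frac{9}{2}\right)^{2} - 17 \cdot 1 \left(4 + 1\right) + 13 \cdot \frac{9}{2}\right)^{2} = \left(\left(-1\right) \frac{81}{4} - 17 \cdot 1 \cdot 5 + \frac{117}{2}\right)^{2} = \left(- \frac{81}{4} - 85 + \frac{117}{2}\right)^{2} = \left(- \frac{187}{4}\right)^{2} = \frac{34969}{16}$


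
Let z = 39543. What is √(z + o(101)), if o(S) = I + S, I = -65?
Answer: √39579 ≈ 198.94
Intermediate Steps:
o(S) = -65 + S
√(z + o(101)) = √(39543 + (-65 + 101)) = √(39543 + 36) = √39579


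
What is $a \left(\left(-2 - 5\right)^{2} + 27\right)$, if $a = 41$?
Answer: $3116$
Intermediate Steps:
$a \left(\left(-2 - 5\right)^{2} + 27\right) = 41 \left(\left(-2 - 5\right)^{2} + 27\right) = 41 \left(\left(-7\right)^{2} + 27\right) = 41 \left(49 + 27\right) = 41 \cdot 76 = 3116$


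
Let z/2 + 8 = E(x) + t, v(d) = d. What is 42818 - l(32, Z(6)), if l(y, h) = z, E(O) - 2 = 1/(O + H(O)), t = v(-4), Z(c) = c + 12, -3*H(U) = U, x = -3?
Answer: 42839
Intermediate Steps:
H(U) = -U/3
Z(c) = 12 + c
t = -4
E(O) = 2 + 3/(2*O) (E(O) = 2 + 1/(O - O/3) = 2 + 1/(2*O/3) = 2 + 3/(2*O))
z = -21 (z = -16 + 2*((2 + (3/2)/(-3)) - 4) = -16 + 2*((2 + (3/2)*(-⅓)) - 4) = -16 + 2*((2 - ½) - 4) = -16 + 2*(3/2 - 4) = -16 + 2*(-5/2) = -16 - 5 = -21)
l(y, h) = -21
42818 - l(32, Z(6)) = 42818 - 1*(-21) = 42818 + 21 = 42839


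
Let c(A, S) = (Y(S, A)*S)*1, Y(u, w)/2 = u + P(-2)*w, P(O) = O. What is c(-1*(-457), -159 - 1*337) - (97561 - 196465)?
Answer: 1497624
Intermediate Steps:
Y(u, w) = -4*w + 2*u (Y(u, w) = 2*(u - 2*w) = -4*w + 2*u)
c(A, S) = S*(-4*A + 2*S) (c(A, S) = ((-4*A + 2*S)*S)*1 = (S*(-4*A + 2*S))*1 = S*(-4*A + 2*S))
c(-1*(-457), -159 - 1*337) - (97561 - 196465) = 2*(-159 - 1*337)*((-159 - 1*337) - (-2)*(-457)) - (97561 - 196465) = 2*(-159 - 337)*((-159 - 337) - 2*457) - 1*(-98904) = 2*(-496)*(-496 - 914) + 98904 = 2*(-496)*(-1410) + 98904 = 1398720 + 98904 = 1497624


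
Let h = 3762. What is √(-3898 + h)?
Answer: 2*I*√34 ≈ 11.662*I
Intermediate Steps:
√(-3898 + h) = √(-3898 + 3762) = √(-136) = 2*I*√34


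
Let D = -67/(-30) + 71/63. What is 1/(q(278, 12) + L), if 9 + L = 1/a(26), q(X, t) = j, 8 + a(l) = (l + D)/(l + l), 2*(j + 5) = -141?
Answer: -487166/41231047 ≈ -0.011816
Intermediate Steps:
j = -151/2 (j = -5 + (1/2)*(-141) = -5 - 141/2 = -151/2 ≈ -75.500)
D = 2117/630 (D = -67*(-1/30) + 71*(1/63) = 67/30 + 71/63 = 2117/630 ≈ 3.3603)
a(l) = -8 + (2117/630 + l)/(2*l) (a(l) = -8 + (l + 2117/630)/(l + l) = -8 + (2117/630 + l)/((2*l)) = -8 + (2117/630 + l)*(1/(2*l)) = -8 + (2117/630 + l)/(2*l))
q(X, t) = -151/2
L = -2225007/243583 (L = -9 + 1/((1/1260)*(2117 - 9450*26)/26) = -9 + 1/((1/1260)*(1/26)*(2117 - 245700)) = -9 + 1/((1/1260)*(1/26)*(-243583)) = -9 + 1/(-243583/32760) = -9 - 32760/243583 = -2225007/243583 ≈ -9.1345)
1/(q(278, 12) + L) = 1/(-151/2 - 2225007/243583) = 1/(-41231047/487166) = -487166/41231047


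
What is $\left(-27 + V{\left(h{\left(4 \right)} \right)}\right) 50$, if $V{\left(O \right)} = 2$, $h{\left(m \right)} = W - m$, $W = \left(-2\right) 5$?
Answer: $-1250$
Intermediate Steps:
$W = -10$
$h{\left(m \right)} = -10 - m$
$\left(-27 + V{\left(h{\left(4 \right)} \right)}\right) 50 = \left(-27 + 2\right) 50 = \left(-25\right) 50 = -1250$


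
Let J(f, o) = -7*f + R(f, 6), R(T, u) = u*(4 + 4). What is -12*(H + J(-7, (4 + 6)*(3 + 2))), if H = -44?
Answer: -636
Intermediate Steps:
R(T, u) = 8*u (R(T, u) = u*8 = 8*u)
J(f, o) = 48 - 7*f (J(f, o) = -7*f + 8*6 = -7*f + 48 = 48 - 7*f)
-12*(H + J(-7, (4 + 6)*(3 + 2))) = -12*(-44 + (48 - 7*(-7))) = -12*(-44 + (48 + 49)) = -12*(-44 + 97) = -12*53 = -636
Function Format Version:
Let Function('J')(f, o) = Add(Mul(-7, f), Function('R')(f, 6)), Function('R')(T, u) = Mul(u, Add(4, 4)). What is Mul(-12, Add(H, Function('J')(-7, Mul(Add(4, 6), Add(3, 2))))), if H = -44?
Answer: -636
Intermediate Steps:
Function('R')(T, u) = Mul(8, u) (Function('R')(T, u) = Mul(u, 8) = Mul(8, u))
Function('J')(f, o) = Add(48, Mul(-7, f)) (Function('J')(f, o) = Add(Mul(-7, f), Mul(8, 6)) = Add(Mul(-7, f), 48) = Add(48, Mul(-7, f)))
Mul(-12, Add(H, Function('J')(-7, Mul(Add(4, 6), Add(3, 2))))) = Mul(-12, Add(-44, Add(48, Mul(-7, -7)))) = Mul(-12, Add(-44, Add(48, 49))) = Mul(-12, Add(-44, 97)) = Mul(-12, 53) = -636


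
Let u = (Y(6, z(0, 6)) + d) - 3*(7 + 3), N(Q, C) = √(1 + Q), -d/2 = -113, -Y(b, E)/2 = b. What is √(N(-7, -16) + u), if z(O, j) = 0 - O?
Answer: √(184 + I*√6) ≈ 13.565 + 0.09029*I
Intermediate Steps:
z(O, j) = -O
Y(b, E) = -2*b
d = 226 (d = -2*(-113) = 226)
u = 184 (u = (-2*6 + 226) - 3*(7 + 3) = (-12 + 226) - 3*10 = 214 - 30 = 184)
√(N(-7, -16) + u) = √(√(1 - 7) + 184) = √(√(-6) + 184) = √(I*√6 + 184) = √(184 + I*√6)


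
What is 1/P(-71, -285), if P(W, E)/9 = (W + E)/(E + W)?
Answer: 1/9 ≈ 0.11111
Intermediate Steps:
P(W, E) = 9 (P(W, E) = 9*((W + E)/(E + W)) = 9*((E + W)/(E + W)) = 9*1 = 9)
1/P(-71, -285) = 1/9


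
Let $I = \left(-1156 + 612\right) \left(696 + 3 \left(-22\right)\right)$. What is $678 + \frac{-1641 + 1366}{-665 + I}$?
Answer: $\frac{46563061}{68677} \approx 678.0$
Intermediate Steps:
$I = -342720$ ($I = - 544 \left(696 - 66\right) = \left(-544\right) 630 = -342720$)
$678 + \frac{-1641 + 1366}{-665 + I} = 678 + \frac{-1641 + 1366}{-665 - 342720} = 678 - \frac{275}{-343385} = 678 - - \frac{55}{68677} = 678 + \frac{55}{68677} = \frac{46563061}{68677}$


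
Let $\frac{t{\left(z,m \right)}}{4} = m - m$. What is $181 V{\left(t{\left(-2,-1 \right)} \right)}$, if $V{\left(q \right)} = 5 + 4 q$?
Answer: $905$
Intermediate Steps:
$t{\left(z,m \right)} = 0$ ($t{\left(z,m \right)} = 4 \left(m - m\right) = 4 \cdot 0 = 0$)
$181 V{\left(t{\left(-2,-1 \right)} \right)} = 181 \left(5 + 4 \cdot 0\right) = 181 \left(5 + 0\right) = 181 \cdot 5 = 905$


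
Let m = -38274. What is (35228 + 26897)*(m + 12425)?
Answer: -1605869125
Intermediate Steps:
(35228 + 26897)*(m + 12425) = (35228 + 26897)*(-38274 + 12425) = 62125*(-25849) = -1605869125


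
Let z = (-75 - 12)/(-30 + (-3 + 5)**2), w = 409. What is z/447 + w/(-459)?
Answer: -1571155/1778166 ≈ -0.88358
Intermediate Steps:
z = 87/26 (z = -87/(-30 + 2**2) = -87/(-30 + 4) = -87/(-26) = -87*(-1/26) = 87/26 ≈ 3.3462)
z/447 + w/(-459) = (87/26)/447 + 409/(-459) = (87/26)*(1/447) + 409*(-1/459) = 29/3874 - 409/459 = -1571155/1778166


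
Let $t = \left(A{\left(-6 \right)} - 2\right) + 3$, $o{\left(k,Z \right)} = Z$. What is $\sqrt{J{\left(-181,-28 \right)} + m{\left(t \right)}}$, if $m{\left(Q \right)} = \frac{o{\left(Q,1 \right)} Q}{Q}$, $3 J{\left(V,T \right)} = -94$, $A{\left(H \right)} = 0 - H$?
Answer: $\frac{i \sqrt{273}}{3} \approx 5.5076 i$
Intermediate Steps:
$A{\left(H \right)} = - H$
$J{\left(V,T \right)} = - \frac{94}{3}$ ($J{\left(V,T \right)} = \frac{1}{3} \left(-94\right) = - \frac{94}{3}$)
$t = 7$ ($t = \left(\left(-1\right) \left(-6\right) - 2\right) + 3 = \left(6 - 2\right) + 3 = 4 + 3 = 7$)
$m{\left(Q \right)} = 1$ ($m{\left(Q \right)} = \frac{1 Q}{Q} = \frac{Q}{Q} = 1$)
$\sqrt{J{\left(-181,-28 \right)} + m{\left(t \right)}} = \sqrt{- \frac{94}{3} + 1} = \sqrt{- \frac{91}{3}} = \frac{i \sqrt{273}}{3}$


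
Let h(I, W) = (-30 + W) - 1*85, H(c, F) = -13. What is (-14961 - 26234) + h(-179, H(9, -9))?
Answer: -41323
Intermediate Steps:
h(I, W) = -115 + W (h(I, W) = (-30 + W) - 85 = -115 + W)
(-14961 - 26234) + h(-179, H(9, -9)) = (-14961 - 26234) + (-115 - 13) = -41195 - 128 = -41323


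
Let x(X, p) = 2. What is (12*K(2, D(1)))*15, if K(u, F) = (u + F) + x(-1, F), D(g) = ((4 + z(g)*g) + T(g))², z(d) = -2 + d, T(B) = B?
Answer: 3600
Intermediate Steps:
D(g) = (4 + g + g*(-2 + g))² (D(g) = ((4 + (-2 + g)*g) + g)² = ((4 + g*(-2 + g)) + g)² = (4 + g + g*(-2 + g))²)
K(u, F) = 2 + F + u (K(u, F) = (u + F) + 2 = (F + u) + 2 = 2 + F + u)
(12*K(2, D(1)))*15 = (12*(2 + (4 + 1² - 1*1)² + 2))*15 = (12*(2 + (4 + 1 - 1)² + 2))*15 = (12*(2 + 4² + 2))*15 = (12*(2 + 16 + 2))*15 = (12*20)*15 = 240*15 = 3600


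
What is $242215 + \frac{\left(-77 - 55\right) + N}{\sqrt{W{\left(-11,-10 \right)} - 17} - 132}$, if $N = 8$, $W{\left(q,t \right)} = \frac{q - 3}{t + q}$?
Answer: $\frac{12672980119}{52321} + \frac{868 i \sqrt{3}}{52321} \approx 2.4222 \cdot 10^{5} + 0.028735 i$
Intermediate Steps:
$W{\left(q,t \right)} = \frac{-3 + q}{q + t}$
$242215 + \frac{\left(-77 - 55\right) + N}{\sqrt{W{\left(-11,-10 \right)} - 17} - 132} = 242215 + \frac{\left(-77 - 55\right) + 8}{\sqrt{\frac{-3 - 11}{-11 - 10} - 17} - 132} = 242215 + \frac{-132 + 8}{\sqrt{\frac{1}{-21} \left(-14\right) - 17} - 132} = 242215 - \frac{124}{\sqrt{\left(- \frac{1}{21}\right) \left(-14\right) - 17} - 132} = 242215 - \frac{124}{\sqrt{\frac{2}{3} - 17} - 132} = 242215 - \frac{124}{\sqrt{- \frac{49}{3}} - 132} = 242215 - \frac{124}{\frac{7 i \sqrt{3}}{3} - 132} = 242215 - \frac{124}{-132 + \frac{7 i \sqrt{3}}{3}}$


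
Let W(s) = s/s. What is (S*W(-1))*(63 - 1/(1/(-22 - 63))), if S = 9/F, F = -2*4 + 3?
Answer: -1332/5 ≈ -266.40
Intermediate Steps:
F = -5 (F = -8 + 3 = -5)
W(s) = 1
S = -9/5 (S = 9/(-5) = 9*(-1/5) = -9/5 ≈ -1.8000)
(S*W(-1))*(63 - 1/(1/(-22 - 63))) = (-9/5*1)*(63 - 1/(1/(-22 - 63))) = -9*(63 - 1/(1/(-85)))/5 = -9*(63 - 1/(-1/85))/5 = -9*(63 - 1*(-85))/5 = -9*(63 + 85)/5 = -9/5*148 = -1332/5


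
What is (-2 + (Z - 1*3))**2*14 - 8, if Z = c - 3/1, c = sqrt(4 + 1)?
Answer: 958 - 224*sqrt(5) ≈ 457.12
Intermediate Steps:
c = sqrt(5) ≈ 2.2361
Z = -3 + sqrt(5) (Z = sqrt(5) - 3/1 = sqrt(5) - 3*1 = sqrt(5) - 3 = -3 + sqrt(5) ≈ -0.76393)
(-2 + (Z - 1*3))**2*14 - 8 = (-2 + ((-3 + sqrt(5)) - 1*3))**2*14 - 8 = (-2 + ((-3 + sqrt(5)) - 3))**2*14 - 8 = (-2 + (-6 + sqrt(5)))**2*14 - 8 = (-8 + sqrt(5))**2*14 - 8 = 14*(-8 + sqrt(5))**2 - 8 = -8 + 14*(-8 + sqrt(5))**2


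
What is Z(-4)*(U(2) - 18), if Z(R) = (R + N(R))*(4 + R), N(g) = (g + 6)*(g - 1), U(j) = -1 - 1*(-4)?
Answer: 0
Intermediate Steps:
U(j) = 3 (U(j) = -1 + 4 = 3)
N(g) = (-1 + g)*(6 + g) (N(g) = (6 + g)*(-1 + g) = (-1 + g)*(6 + g))
Z(R) = (4 + R)*(-6 + R² + 6*R) (Z(R) = (R + (-6 + R² + 5*R))*(4 + R) = (-6 + R² + 6*R)*(4 + R) = (4 + R)*(-6 + R² + 6*R))
Z(-4)*(U(2) - 18) = (-24 + (-4)³ + 10*(-4)² + 18*(-4))*(3 - 18) = (-24 - 64 + 10*16 - 72)*(-15) = (-24 - 64 + 160 - 72)*(-15) = 0*(-15) = 0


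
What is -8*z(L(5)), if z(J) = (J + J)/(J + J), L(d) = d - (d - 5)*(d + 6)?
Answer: -8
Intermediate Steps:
L(d) = d - (-5 + d)*(6 + d)
z(J) = 1 (z(J) = (2*J)/((2*J)) = (2*J)*(1/(2*J)) = 1)
-8*z(L(5)) = -8*1 = -8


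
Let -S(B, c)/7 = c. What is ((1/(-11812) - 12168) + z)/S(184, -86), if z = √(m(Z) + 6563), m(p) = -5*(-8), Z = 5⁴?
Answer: -20532631/1015832 + √6603/602 ≈ -20.078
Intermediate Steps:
S(B, c) = -7*c
Z = 625
m(p) = 40
z = √6603 (z = √(40 + 6563) = √6603 ≈ 81.259)
((1/(-11812) - 12168) + z)/S(184, -86) = ((1/(-11812) - 12168) + √6603)/((-7*(-86))) = ((-1/11812 - 12168) + √6603)/602 = (-143728417/11812 + √6603)*(1/602) = -20532631/1015832 + √6603/602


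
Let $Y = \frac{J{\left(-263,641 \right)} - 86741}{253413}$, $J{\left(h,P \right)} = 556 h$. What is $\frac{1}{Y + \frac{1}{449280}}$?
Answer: $- \frac{12650376960}{11629784323} \approx -1.0878$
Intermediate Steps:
$Y = - \frac{232969}{253413}$ ($Y = \frac{556 \left(-263\right) - 86741}{253413} = \left(-146228 - 86741\right) \frac{1}{253413} = \left(-232969\right) \frac{1}{253413} = - \frac{232969}{253413} \approx -0.91932$)
$\frac{1}{Y + \frac{1}{449280}} = \frac{1}{- \frac{232969}{253413} + \frac{1}{449280}} = \frac{1}{- \frac{11629784323}{12650376960}} = - \frac{12650376960}{11629784323}$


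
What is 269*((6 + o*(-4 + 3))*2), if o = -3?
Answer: 4842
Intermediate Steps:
269*((6 + o*(-4 + 3))*2) = 269*((6 - 3*(-4 + 3))*2) = 269*((6 - 3*(-1))*2) = 269*((6 + 3)*2) = 269*(9*2) = 269*18 = 4842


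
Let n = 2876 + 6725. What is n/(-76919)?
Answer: -9601/76919 ≈ -0.12482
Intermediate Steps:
n = 9601
n/(-76919) = 9601/(-76919) = 9601*(-1/76919) = -9601/76919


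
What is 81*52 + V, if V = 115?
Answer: 4327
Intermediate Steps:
81*52 + V = 81*52 + 115 = 4212 + 115 = 4327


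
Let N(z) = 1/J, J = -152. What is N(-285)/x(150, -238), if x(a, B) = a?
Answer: -1/22800 ≈ -4.3860e-5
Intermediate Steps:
N(z) = -1/152 (N(z) = 1/(-152) = -1/152)
N(-285)/x(150, -238) = -1/152/150 = -1/152*1/150 = -1/22800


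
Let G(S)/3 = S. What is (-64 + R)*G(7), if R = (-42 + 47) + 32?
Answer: -567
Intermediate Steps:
G(S) = 3*S
R = 37 (R = 5 + 32 = 37)
(-64 + R)*G(7) = (-64 + 37)*(3*7) = -27*21 = -567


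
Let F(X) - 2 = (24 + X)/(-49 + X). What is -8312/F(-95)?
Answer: -1196928/359 ≈ -3334.1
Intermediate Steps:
F(X) = 2 + (24 + X)/(-49 + X)
-8312/F(-95) = -8312*(-49 - 95)/(-74 + 3*(-95)) = -8312*(-144/(-74 - 285)) = -8312/((-1/144*(-359))) = -8312/359/144 = -8312*144/359 = -1196928/359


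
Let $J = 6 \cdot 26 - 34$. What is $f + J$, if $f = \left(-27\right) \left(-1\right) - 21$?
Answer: $128$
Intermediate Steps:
$J = 122$ ($J = 156 - 34 = 122$)
$f = 6$ ($f = 27 - 21 = 6$)
$f + J = 6 + 122 = 128$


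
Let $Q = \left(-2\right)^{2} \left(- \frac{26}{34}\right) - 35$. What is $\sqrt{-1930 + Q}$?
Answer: $\frac{i \sqrt{568769}}{17} \approx 44.363 i$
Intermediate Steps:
$Q = - \frac{647}{17}$ ($Q = 4 \left(\left(-26\right) \frac{1}{34}\right) - 35 = 4 \left(- \frac{13}{17}\right) - 35 = - \frac{52}{17} - 35 = - \frac{647}{17} \approx -38.059$)
$\sqrt{-1930 + Q} = \sqrt{-1930 - \frac{647}{17}} = \sqrt{- \frac{33457}{17}} = \frac{i \sqrt{568769}}{17}$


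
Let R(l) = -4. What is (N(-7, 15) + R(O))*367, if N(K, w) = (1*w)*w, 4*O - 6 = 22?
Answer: 81107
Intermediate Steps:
O = 7 (O = 3/2 + (¼)*22 = 3/2 + 11/2 = 7)
N(K, w) = w² (N(K, w) = w*w = w²)
(N(-7, 15) + R(O))*367 = (15² - 4)*367 = (225 - 4)*367 = 221*367 = 81107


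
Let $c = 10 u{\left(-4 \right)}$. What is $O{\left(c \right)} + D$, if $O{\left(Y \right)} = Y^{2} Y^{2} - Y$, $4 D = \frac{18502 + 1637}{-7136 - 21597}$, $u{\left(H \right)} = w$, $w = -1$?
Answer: $\frac{1150449181}{114932} \approx 10010.0$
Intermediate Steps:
$u{\left(H \right)} = -1$
$D = - \frac{20139}{114932}$ ($D = \frac{\left(18502 + 1637\right) \frac{1}{-7136 - 21597}}{4} = \frac{20139 \frac{1}{-28733}}{4} = \frac{20139 \left(- \frac{1}{28733}\right)}{4} = \frac{1}{4} \left(- \frac{20139}{28733}\right) = - \frac{20139}{114932} \approx -0.17523$)
$c = -10$ ($c = 10 \left(-1\right) = -10$)
$O{\left(Y \right)} = Y^{4} - Y$
$O{\left(c \right)} + D = \left(\left(-10\right)^{4} - -10\right) - \frac{20139}{114932} = \left(10000 + 10\right) - \frac{20139}{114932} = 10010 - \frac{20139}{114932} = \frac{1150449181}{114932}$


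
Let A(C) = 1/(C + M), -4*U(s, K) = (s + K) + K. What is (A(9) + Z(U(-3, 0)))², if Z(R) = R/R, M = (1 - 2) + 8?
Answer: 289/256 ≈ 1.1289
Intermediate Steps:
U(s, K) = -K/2 - s/4 (U(s, K) = -((s + K) + K)/4 = -((K + s) + K)/4 = -(s + 2*K)/4 = -K/2 - s/4)
M = 7 (M = -1 + 8 = 7)
A(C) = 1/(7 + C) (A(C) = 1/(C + 7) = 1/(7 + C))
Z(R) = 1
(A(9) + Z(U(-3, 0)))² = (1/(7 + 9) + 1)² = (1/16 + 1)² = (17/16)² = 289/256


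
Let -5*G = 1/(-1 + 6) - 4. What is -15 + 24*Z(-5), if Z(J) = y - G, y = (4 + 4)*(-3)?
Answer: -15231/25 ≈ -609.24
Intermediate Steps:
y = -24 (y = 8*(-3) = -24)
G = 19/25 (G = -(1/(-1 + 6) - 4)/5 = -(1/5 - 4)/5 = -(⅕ - 4)/5 = -⅕*(-19/5) = 19/25 ≈ 0.76000)
Z(J) = -619/25 (Z(J) = -24 - 1*19/25 = -24 - 19/25 = -619/25)
-15 + 24*Z(-5) = -15 + 24*(-619/25) = -15 - 14856/25 = -15231/25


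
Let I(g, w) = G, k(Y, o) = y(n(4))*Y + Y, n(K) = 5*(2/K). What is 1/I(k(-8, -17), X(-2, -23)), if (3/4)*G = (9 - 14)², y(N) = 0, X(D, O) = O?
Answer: 3/100 ≈ 0.030000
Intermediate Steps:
n(K) = 10/K
G = 100/3 (G = 4*(9 - 14)²/3 = (4/3)*(-5)² = (4/3)*25 = 100/3 ≈ 33.333)
k(Y, o) = Y (k(Y, o) = 0*Y + Y = 0 + Y = Y)
I(g, w) = 100/3
1/I(k(-8, -17), X(-2, -23)) = 1/(100/3) = 3/100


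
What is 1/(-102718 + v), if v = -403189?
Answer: -1/505907 ≈ -1.9766e-6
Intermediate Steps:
1/(-102718 + v) = 1/(-102718 - 403189) = 1/(-505907) = -1/505907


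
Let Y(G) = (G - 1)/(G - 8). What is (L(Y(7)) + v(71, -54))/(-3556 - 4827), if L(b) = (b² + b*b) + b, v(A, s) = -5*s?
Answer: -336/8383 ≈ -0.040081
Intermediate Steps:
Y(G) = (-1 + G)/(-8 + G)
L(b) = b + 2*b² (L(b) = (b² + b²) + b = 2*b² + b = b + 2*b²)
(L(Y(7)) + v(71, -54))/(-3556 - 4827) = (((-1 + 7)/(-8 + 7))*(1 + 2*((-1 + 7)/(-8 + 7))) - 5*(-54))/(-3556 - 4827) = ((6/(-1))*(1 + 2*(6/(-1))) + 270)/(-8383) = ((-1*6)*(1 + 2*(-1*6)) + 270)*(-1/8383) = (-6*(1 + 2*(-6)) + 270)*(-1/8383) = (-6*(1 - 12) + 270)*(-1/8383) = (-6*(-11) + 270)*(-1/8383) = (66 + 270)*(-1/8383) = 336*(-1/8383) = -336/8383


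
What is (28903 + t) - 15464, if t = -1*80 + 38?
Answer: 13397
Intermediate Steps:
t = -42 (t = -80 + 38 = -42)
(28903 + t) - 15464 = (28903 - 42) - 15464 = 28861 - 15464 = 13397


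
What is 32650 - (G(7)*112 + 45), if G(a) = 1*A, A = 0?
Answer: 32605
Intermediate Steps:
G(a) = 0 (G(a) = 1*0 = 0)
32650 - (G(7)*112 + 45) = 32650 - (0*112 + 45) = 32650 - (0 + 45) = 32650 - 1*45 = 32650 - 45 = 32605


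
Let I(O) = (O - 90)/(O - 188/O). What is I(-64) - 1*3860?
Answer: -3768756/977 ≈ -3857.5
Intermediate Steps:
I(O) = (-90 + O)/(O - 188/O)
I(-64) - 1*3860 = -64*(-90 - 64)/(-188 + (-64)²) - 1*3860 = -64*(-154)/(-188 + 4096) - 3860 = -64*(-154)/3908 - 3860 = -64*1/3908*(-154) - 3860 = 2464/977 - 3860 = -3768756/977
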